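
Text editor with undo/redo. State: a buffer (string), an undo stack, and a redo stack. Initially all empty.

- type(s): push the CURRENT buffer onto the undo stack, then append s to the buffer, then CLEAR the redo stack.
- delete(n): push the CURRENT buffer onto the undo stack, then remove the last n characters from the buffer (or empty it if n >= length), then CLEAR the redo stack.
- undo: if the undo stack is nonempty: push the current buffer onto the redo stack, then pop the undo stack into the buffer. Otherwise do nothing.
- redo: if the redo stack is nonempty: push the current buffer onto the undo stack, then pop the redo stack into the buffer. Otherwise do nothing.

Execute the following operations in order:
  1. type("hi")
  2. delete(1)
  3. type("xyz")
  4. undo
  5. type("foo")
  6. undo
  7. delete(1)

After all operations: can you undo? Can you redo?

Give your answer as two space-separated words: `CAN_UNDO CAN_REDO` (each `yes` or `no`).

After op 1 (type): buf='hi' undo_depth=1 redo_depth=0
After op 2 (delete): buf='h' undo_depth=2 redo_depth=0
After op 3 (type): buf='hxyz' undo_depth=3 redo_depth=0
After op 4 (undo): buf='h' undo_depth=2 redo_depth=1
After op 5 (type): buf='hfoo' undo_depth=3 redo_depth=0
After op 6 (undo): buf='h' undo_depth=2 redo_depth=1
After op 7 (delete): buf='(empty)' undo_depth=3 redo_depth=0

Answer: yes no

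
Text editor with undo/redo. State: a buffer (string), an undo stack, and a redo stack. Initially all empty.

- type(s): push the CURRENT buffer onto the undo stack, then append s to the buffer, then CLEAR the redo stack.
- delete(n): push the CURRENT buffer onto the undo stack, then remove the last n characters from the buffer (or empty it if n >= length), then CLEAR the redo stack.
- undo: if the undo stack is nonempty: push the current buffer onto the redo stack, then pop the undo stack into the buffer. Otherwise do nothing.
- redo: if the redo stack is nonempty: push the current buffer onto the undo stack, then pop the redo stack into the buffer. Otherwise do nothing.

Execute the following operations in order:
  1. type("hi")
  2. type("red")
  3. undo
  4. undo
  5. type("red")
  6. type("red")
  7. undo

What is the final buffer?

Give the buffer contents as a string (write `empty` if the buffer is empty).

After op 1 (type): buf='hi' undo_depth=1 redo_depth=0
After op 2 (type): buf='hired' undo_depth=2 redo_depth=0
After op 3 (undo): buf='hi' undo_depth=1 redo_depth=1
After op 4 (undo): buf='(empty)' undo_depth=0 redo_depth=2
After op 5 (type): buf='red' undo_depth=1 redo_depth=0
After op 6 (type): buf='redred' undo_depth=2 redo_depth=0
After op 7 (undo): buf='red' undo_depth=1 redo_depth=1

Answer: red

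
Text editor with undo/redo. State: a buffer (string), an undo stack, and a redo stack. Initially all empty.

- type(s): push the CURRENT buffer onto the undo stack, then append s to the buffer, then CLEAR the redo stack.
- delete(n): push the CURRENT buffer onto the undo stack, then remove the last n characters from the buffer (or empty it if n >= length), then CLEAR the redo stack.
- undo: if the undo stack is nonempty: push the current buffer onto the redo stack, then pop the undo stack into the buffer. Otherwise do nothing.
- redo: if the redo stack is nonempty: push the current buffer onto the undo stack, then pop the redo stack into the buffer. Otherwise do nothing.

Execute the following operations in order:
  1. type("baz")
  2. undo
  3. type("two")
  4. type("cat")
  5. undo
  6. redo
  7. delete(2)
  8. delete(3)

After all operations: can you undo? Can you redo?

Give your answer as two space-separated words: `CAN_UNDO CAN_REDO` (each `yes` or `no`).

Answer: yes no

Derivation:
After op 1 (type): buf='baz' undo_depth=1 redo_depth=0
After op 2 (undo): buf='(empty)' undo_depth=0 redo_depth=1
After op 3 (type): buf='two' undo_depth=1 redo_depth=0
After op 4 (type): buf='twocat' undo_depth=2 redo_depth=0
After op 5 (undo): buf='two' undo_depth=1 redo_depth=1
After op 6 (redo): buf='twocat' undo_depth=2 redo_depth=0
After op 7 (delete): buf='twoc' undo_depth=3 redo_depth=0
After op 8 (delete): buf='t' undo_depth=4 redo_depth=0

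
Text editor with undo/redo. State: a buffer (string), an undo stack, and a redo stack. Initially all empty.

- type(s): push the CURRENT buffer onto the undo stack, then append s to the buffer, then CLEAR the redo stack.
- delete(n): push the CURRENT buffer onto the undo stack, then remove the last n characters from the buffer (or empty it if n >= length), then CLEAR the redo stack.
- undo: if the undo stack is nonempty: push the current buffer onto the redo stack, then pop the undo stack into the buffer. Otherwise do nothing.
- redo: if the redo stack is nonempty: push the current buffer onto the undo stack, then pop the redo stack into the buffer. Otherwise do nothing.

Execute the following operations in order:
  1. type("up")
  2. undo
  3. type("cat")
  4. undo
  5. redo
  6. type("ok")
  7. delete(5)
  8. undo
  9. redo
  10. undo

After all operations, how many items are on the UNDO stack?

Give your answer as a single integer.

Answer: 2

Derivation:
After op 1 (type): buf='up' undo_depth=1 redo_depth=0
After op 2 (undo): buf='(empty)' undo_depth=0 redo_depth=1
After op 3 (type): buf='cat' undo_depth=1 redo_depth=0
After op 4 (undo): buf='(empty)' undo_depth=0 redo_depth=1
After op 5 (redo): buf='cat' undo_depth=1 redo_depth=0
After op 6 (type): buf='catok' undo_depth=2 redo_depth=0
After op 7 (delete): buf='(empty)' undo_depth=3 redo_depth=0
After op 8 (undo): buf='catok' undo_depth=2 redo_depth=1
After op 9 (redo): buf='(empty)' undo_depth=3 redo_depth=0
After op 10 (undo): buf='catok' undo_depth=2 redo_depth=1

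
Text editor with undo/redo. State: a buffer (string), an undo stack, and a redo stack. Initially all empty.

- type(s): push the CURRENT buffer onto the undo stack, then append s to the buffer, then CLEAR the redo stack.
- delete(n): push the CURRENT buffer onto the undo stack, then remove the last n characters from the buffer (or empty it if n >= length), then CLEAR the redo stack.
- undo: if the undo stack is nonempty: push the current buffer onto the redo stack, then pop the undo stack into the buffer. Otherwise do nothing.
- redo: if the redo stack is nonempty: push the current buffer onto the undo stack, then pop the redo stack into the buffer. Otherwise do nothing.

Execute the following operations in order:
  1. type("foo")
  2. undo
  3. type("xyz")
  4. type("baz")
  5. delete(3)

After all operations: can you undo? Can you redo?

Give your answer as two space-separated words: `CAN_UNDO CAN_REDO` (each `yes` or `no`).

After op 1 (type): buf='foo' undo_depth=1 redo_depth=0
After op 2 (undo): buf='(empty)' undo_depth=0 redo_depth=1
After op 3 (type): buf='xyz' undo_depth=1 redo_depth=0
After op 4 (type): buf='xyzbaz' undo_depth=2 redo_depth=0
After op 5 (delete): buf='xyz' undo_depth=3 redo_depth=0

Answer: yes no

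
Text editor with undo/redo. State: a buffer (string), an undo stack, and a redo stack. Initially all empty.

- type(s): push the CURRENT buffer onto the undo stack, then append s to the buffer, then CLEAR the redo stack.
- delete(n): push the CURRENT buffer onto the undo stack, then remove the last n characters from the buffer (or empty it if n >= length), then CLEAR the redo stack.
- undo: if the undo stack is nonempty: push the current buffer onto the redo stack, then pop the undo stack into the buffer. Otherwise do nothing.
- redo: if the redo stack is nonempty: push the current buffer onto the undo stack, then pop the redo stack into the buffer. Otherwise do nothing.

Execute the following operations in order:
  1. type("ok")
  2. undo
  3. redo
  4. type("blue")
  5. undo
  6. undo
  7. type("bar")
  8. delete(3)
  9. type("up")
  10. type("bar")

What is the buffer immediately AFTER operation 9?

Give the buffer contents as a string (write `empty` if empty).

Answer: up

Derivation:
After op 1 (type): buf='ok' undo_depth=1 redo_depth=0
After op 2 (undo): buf='(empty)' undo_depth=0 redo_depth=1
After op 3 (redo): buf='ok' undo_depth=1 redo_depth=0
After op 4 (type): buf='okblue' undo_depth=2 redo_depth=0
After op 5 (undo): buf='ok' undo_depth=1 redo_depth=1
After op 6 (undo): buf='(empty)' undo_depth=0 redo_depth=2
After op 7 (type): buf='bar' undo_depth=1 redo_depth=0
After op 8 (delete): buf='(empty)' undo_depth=2 redo_depth=0
After op 9 (type): buf='up' undo_depth=3 redo_depth=0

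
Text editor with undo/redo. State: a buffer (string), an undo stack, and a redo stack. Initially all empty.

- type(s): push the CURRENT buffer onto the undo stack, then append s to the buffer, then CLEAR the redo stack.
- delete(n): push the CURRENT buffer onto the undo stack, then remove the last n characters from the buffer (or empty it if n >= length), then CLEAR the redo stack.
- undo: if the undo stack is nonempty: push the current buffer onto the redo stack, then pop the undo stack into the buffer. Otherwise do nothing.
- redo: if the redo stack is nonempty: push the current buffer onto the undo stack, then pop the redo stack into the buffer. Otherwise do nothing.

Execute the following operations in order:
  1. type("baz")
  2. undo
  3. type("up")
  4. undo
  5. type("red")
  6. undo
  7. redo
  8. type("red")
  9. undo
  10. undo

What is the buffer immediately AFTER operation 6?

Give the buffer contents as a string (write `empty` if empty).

After op 1 (type): buf='baz' undo_depth=1 redo_depth=0
After op 2 (undo): buf='(empty)' undo_depth=0 redo_depth=1
After op 3 (type): buf='up' undo_depth=1 redo_depth=0
After op 4 (undo): buf='(empty)' undo_depth=0 redo_depth=1
After op 5 (type): buf='red' undo_depth=1 redo_depth=0
After op 6 (undo): buf='(empty)' undo_depth=0 redo_depth=1

Answer: empty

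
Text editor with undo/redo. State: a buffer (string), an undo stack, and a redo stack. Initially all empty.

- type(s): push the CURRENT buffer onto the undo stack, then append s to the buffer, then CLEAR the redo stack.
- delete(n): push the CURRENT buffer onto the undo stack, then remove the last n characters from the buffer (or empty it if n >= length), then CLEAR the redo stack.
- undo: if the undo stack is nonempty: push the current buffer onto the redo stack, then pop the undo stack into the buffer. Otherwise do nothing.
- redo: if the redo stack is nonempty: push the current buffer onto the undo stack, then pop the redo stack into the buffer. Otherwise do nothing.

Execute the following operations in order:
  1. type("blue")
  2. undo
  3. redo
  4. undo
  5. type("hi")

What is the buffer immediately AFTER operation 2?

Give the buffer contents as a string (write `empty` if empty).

Answer: empty

Derivation:
After op 1 (type): buf='blue' undo_depth=1 redo_depth=0
After op 2 (undo): buf='(empty)' undo_depth=0 redo_depth=1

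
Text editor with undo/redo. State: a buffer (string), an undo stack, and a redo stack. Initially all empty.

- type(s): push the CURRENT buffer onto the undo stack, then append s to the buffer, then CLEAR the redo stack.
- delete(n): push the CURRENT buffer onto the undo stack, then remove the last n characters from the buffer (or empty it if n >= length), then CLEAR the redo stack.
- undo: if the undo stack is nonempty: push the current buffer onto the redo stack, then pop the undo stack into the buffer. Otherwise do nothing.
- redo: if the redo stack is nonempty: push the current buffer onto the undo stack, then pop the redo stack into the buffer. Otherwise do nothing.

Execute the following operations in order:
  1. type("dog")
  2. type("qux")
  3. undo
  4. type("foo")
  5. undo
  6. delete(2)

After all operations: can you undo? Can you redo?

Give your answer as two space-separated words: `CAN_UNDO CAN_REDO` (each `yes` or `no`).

After op 1 (type): buf='dog' undo_depth=1 redo_depth=0
After op 2 (type): buf='dogqux' undo_depth=2 redo_depth=0
After op 3 (undo): buf='dog' undo_depth=1 redo_depth=1
After op 4 (type): buf='dogfoo' undo_depth=2 redo_depth=0
After op 5 (undo): buf='dog' undo_depth=1 redo_depth=1
After op 6 (delete): buf='d' undo_depth=2 redo_depth=0

Answer: yes no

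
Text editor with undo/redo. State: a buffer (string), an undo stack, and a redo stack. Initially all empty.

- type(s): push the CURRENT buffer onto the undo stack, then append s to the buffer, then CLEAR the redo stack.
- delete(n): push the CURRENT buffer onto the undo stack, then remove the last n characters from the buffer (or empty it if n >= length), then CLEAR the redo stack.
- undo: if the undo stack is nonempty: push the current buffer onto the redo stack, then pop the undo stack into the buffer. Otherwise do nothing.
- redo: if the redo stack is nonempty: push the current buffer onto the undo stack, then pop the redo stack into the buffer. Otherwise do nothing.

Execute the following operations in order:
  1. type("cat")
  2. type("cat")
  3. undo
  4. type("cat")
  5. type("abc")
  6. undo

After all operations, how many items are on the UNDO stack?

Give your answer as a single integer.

After op 1 (type): buf='cat' undo_depth=1 redo_depth=0
After op 2 (type): buf='catcat' undo_depth=2 redo_depth=0
After op 3 (undo): buf='cat' undo_depth=1 redo_depth=1
After op 4 (type): buf='catcat' undo_depth=2 redo_depth=0
After op 5 (type): buf='catcatabc' undo_depth=3 redo_depth=0
After op 6 (undo): buf='catcat' undo_depth=2 redo_depth=1

Answer: 2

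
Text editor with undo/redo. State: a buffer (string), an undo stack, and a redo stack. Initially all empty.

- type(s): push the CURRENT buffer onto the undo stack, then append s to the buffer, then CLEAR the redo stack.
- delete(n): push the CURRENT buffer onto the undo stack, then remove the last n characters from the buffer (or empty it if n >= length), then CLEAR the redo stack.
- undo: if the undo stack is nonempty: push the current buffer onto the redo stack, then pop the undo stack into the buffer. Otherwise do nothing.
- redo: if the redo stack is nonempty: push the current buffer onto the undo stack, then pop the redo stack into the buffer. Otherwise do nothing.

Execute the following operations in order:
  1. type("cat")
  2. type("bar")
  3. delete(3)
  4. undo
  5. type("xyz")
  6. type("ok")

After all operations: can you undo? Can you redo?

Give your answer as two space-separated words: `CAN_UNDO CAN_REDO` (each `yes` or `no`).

After op 1 (type): buf='cat' undo_depth=1 redo_depth=0
After op 2 (type): buf='catbar' undo_depth=2 redo_depth=0
After op 3 (delete): buf='cat' undo_depth=3 redo_depth=0
After op 4 (undo): buf='catbar' undo_depth=2 redo_depth=1
After op 5 (type): buf='catbarxyz' undo_depth=3 redo_depth=0
After op 6 (type): buf='catbarxyzok' undo_depth=4 redo_depth=0

Answer: yes no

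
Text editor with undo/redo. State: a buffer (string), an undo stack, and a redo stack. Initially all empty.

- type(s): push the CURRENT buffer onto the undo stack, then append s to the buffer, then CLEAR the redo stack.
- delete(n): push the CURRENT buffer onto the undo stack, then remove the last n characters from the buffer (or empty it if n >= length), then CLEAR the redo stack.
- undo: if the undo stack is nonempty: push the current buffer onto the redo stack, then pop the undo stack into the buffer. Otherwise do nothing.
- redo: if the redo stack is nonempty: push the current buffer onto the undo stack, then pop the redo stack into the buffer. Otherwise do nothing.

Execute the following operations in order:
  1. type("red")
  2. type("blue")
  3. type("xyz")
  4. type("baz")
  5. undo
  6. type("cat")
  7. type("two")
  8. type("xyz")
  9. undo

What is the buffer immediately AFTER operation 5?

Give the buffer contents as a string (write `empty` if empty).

Answer: redbluexyz

Derivation:
After op 1 (type): buf='red' undo_depth=1 redo_depth=0
After op 2 (type): buf='redblue' undo_depth=2 redo_depth=0
After op 3 (type): buf='redbluexyz' undo_depth=3 redo_depth=0
After op 4 (type): buf='redbluexyzbaz' undo_depth=4 redo_depth=0
After op 5 (undo): buf='redbluexyz' undo_depth=3 redo_depth=1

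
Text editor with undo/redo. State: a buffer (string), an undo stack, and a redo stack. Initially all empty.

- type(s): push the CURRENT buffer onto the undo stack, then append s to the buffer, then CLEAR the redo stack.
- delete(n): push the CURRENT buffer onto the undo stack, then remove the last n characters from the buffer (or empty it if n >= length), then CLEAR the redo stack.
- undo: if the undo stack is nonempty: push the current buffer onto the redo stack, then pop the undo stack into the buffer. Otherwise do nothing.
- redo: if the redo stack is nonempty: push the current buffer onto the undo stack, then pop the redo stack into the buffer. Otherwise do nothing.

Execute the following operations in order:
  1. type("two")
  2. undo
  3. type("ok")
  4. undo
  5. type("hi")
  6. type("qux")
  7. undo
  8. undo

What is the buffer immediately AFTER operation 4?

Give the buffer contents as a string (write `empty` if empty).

Answer: empty

Derivation:
After op 1 (type): buf='two' undo_depth=1 redo_depth=0
After op 2 (undo): buf='(empty)' undo_depth=0 redo_depth=1
After op 3 (type): buf='ok' undo_depth=1 redo_depth=0
After op 4 (undo): buf='(empty)' undo_depth=0 redo_depth=1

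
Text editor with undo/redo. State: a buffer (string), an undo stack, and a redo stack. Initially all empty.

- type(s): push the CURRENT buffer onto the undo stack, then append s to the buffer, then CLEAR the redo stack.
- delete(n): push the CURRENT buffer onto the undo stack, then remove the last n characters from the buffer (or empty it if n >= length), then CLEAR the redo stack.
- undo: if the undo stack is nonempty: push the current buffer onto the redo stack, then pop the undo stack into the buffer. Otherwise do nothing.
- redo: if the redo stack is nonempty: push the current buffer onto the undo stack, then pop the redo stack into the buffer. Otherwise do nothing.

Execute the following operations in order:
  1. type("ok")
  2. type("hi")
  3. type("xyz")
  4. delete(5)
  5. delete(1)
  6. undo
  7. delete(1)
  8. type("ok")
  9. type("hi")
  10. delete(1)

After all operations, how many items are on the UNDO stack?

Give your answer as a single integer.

After op 1 (type): buf='ok' undo_depth=1 redo_depth=0
After op 2 (type): buf='okhi' undo_depth=2 redo_depth=0
After op 3 (type): buf='okhixyz' undo_depth=3 redo_depth=0
After op 4 (delete): buf='ok' undo_depth=4 redo_depth=0
After op 5 (delete): buf='o' undo_depth=5 redo_depth=0
After op 6 (undo): buf='ok' undo_depth=4 redo_depth=1
After op 7 (delete): buf='o' undo_depth=5 redo_depth=0
After op 8 (type): buf='ook' undo_depth=6 redo_depth=0
After op 9 (type): buf='ookhi' undo_depth=7 redo_depth=0
After op 10 (delete): buf='ookh' undo_depth=8 redo_depth=0

Answer: 8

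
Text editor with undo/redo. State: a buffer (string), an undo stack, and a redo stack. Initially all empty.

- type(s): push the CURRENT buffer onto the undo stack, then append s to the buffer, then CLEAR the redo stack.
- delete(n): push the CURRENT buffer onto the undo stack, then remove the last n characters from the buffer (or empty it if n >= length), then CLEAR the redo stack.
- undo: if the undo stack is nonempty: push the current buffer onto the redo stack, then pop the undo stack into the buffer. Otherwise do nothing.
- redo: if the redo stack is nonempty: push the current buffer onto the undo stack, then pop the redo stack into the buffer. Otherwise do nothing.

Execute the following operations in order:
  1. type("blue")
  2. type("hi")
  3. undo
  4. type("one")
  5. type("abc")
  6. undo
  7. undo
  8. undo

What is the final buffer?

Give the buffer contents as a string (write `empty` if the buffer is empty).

After op 1 (type): buf='blue' undo_depth=1 redo_depth=0
After op 2 (type): buf='bluehi' undo_depth=2 redo_depth=0
After op 3 (undo): buf='blue' undo_depth=1 redo_depth=1
After op 4 (type): buf='blueone' undo_depth=2 redo_depth=0
After op 5 (type): buf='blueoneabc' undo_depth=3 redo_depth=0
After op 6 (undo): buf='blueone' undo_depth=2 redo_depth=1
After op 7 (undo): buf='blue' undo_depth=1 redo_depth=2
After op 8 (undo): buf='(empty)' undo_depth=0 redo_depth=3

Answer: empty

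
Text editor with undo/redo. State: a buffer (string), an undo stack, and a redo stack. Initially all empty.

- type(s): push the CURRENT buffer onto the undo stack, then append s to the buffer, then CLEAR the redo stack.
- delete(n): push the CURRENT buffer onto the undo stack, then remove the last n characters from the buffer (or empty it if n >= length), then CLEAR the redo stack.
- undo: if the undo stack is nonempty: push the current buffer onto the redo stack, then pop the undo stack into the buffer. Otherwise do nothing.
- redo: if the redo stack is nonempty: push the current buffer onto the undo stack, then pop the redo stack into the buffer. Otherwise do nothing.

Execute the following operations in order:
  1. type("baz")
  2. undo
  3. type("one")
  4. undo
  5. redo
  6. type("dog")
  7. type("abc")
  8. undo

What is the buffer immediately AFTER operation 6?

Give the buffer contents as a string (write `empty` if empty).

Answer: onedog

Derivation:
After op 1 (type): buf='baz' undo_depth=1 redo_depth=0
After op 2 (undo): buf='(empty)' undo_depth=0 redo_depth=1
After op 3 (type): buf='one' undo_depth=1 redo_depth=0
After op 4 (undo): buf='(empty)' undo_depth=0 redo_depth=1
After op 5 (redo): buf='one' undo_depth=1 redo_depth=0
After op 6 (type): buf='onedog' undo_depth=2 redo_depth=0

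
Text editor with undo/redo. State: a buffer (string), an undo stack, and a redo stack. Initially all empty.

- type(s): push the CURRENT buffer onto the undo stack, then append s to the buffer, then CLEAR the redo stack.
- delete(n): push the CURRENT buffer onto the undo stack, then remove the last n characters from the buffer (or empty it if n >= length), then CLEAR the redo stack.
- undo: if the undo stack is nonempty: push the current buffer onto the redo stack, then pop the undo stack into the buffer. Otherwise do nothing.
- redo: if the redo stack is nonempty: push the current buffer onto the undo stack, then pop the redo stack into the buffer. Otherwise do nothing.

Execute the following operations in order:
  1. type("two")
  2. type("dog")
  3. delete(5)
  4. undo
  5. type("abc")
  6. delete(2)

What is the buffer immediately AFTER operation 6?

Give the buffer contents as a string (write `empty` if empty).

Answer: twodoga

Derivation:
After op 1 (type): buf='two' undo_depth=1 redo_depth=0
After op 2 (type): buf='twodog' undo_depth=2 redo_depth=0
After op 3 (delete): buf='t' undo_depth=3 redo_depth=0
After op 4 (undo): buf='twodog' undo_depth=2 redo_depth=1
After op 5 (type): buf='twodogabc' undo_depth=3 redo_depth=0
After op 6 (delete): buf='twodoga' undo_depth=4 redo_depth=0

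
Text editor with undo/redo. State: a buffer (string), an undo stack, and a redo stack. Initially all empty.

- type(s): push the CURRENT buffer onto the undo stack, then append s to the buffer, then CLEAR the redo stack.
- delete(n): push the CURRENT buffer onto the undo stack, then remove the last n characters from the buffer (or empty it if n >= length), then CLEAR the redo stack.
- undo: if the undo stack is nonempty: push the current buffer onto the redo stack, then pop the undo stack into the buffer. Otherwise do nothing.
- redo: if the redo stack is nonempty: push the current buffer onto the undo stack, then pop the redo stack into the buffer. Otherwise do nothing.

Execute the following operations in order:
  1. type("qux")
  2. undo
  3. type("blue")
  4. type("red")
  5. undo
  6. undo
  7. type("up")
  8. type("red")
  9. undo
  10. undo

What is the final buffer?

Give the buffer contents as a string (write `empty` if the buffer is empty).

After op 1 (type): buf='qux' undo_depth=1 redo_depth=0
After op 2 (undo): buf='(empty)' undo_depth=0 redo_depth=1
After op 3 (type): buf='blue' undo_depth=1 redo_depth=0
After op 4 (type): buf='bluered' undo_depth=2 redo_depth=0
After op 5 (undo): buf='blue' undo_depth=1 redo_depth=1
After op 6 (undo): buf='(empty)' undo_depth=0 redo_depth=2
After op 7 (type): buf='up' undo_depth=1 redo_depth=0
After op 8 (type): buf='upred' undo_depth=2 redo_depth=0
After op 9 (undo): buf='up' undo_depth=1 redo_depth=1
After op 10 (undo): buf='(empty)' undo_depth=0 redo_depth=2

Answer: empty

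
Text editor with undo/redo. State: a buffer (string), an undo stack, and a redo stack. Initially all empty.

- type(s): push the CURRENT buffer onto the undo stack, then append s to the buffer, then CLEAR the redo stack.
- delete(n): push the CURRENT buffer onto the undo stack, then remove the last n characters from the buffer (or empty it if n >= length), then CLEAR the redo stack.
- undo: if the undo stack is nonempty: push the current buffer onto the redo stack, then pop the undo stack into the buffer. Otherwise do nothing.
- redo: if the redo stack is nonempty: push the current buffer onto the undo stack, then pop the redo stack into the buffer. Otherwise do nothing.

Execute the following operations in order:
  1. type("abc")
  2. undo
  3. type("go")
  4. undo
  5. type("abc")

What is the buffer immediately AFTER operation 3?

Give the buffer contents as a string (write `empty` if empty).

After op 1 (type): buf='abc' undo_depth=1 redo_depth=0
After op 2 (undo): buf='(empty)' undo_depth=0 redo_depth=1
After op 3 (type): buf='go' undo_depth=1 redo_depth=0

Answer: go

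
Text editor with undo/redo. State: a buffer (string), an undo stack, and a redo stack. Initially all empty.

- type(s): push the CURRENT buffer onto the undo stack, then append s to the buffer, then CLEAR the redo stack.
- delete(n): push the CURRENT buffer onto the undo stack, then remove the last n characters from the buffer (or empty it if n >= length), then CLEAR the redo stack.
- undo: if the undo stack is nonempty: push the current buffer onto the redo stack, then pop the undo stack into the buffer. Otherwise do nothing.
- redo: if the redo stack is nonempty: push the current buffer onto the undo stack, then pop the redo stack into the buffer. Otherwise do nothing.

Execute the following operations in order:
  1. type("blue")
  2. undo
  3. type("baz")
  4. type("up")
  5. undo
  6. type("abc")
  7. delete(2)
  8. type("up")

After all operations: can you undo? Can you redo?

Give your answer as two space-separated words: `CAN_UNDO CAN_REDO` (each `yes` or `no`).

After op 1 (type): buf='blue' undo_depth=1 redo_depth=0
After op 2 (undo): buf='(empty)' undo_depth=0 redo_depth=1
After op 3 (type): buf='baz' undo_depth=1 redo_depth=0
After op 4 (type): buf='bazup' undo_depth=2 redo_depth=0
After op 5 (undo): buf='baz' undo_depth=1 redo_depth=1
After op 6 (type): buf='bazabc' undo_depth=2 redo_depth=0
After op 7 (delete): buf='baza' undo_depth=3 redo_depth=0
After op 8 (type): buf='bazaup' undo_depth=4 redo_depth=0

Answer: yes no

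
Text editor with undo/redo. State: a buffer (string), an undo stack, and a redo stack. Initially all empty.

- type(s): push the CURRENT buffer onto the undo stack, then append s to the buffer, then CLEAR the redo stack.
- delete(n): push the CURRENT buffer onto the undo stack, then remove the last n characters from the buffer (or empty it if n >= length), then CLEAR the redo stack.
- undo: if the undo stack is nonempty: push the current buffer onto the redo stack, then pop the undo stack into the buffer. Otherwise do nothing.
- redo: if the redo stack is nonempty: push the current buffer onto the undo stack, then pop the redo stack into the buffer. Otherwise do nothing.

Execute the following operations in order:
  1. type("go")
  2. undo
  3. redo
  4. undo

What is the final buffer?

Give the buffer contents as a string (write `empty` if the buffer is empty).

After op 1 (type): buf='go' undo_depth=1 redo_depth=0
After op 2 (undo): buf='(empty)' undo_depth=0 redo_depth=1
After op 3 (redo): buf='go' undo_depth=1 redo_depth=0
After op 4 (undo): buf='(empty)' undo_depth=0 redo_depth=1

Answer: empty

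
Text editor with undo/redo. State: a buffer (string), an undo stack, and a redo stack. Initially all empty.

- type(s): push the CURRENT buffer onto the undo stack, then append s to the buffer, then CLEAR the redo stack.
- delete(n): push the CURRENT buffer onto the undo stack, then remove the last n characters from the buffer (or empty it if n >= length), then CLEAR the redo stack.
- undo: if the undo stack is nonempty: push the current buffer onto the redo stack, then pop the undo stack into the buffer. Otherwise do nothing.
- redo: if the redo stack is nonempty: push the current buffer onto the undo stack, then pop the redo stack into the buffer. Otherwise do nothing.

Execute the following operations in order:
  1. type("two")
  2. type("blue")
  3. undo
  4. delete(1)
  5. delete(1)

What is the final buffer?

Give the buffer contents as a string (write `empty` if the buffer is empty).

After op 1 (type): buf='two' undo_depth=1 redo_depth=0
After op 2 (type): buf='twoblue' undo_depth=2 redo_depth=0
After op 3 (undo): buf='two' undo_depth=1 redo_depth=1
After op 4 (delete): buf='tw' undo_depth=2 redo_depth=0
After op 5 (delete): buf='t' undo_depth=3 redo_depth=0

Answer: t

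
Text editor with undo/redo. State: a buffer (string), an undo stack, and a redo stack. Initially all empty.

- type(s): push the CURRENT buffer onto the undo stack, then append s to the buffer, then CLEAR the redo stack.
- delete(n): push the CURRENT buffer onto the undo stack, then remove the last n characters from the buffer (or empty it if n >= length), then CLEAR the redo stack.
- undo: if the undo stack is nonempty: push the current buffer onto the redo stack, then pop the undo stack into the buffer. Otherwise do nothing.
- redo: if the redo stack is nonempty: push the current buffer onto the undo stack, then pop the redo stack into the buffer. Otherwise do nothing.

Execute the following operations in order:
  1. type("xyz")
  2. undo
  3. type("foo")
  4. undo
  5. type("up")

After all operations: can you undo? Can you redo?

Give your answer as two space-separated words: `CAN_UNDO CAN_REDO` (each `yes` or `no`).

After op 1 (type): buf='xyz' undo_depth=1 redo_depth=0
After op 2 (undo): buf='(empty)' undo_depth=0 redo_depth=1
After op 3 (type): buf='foo' undo_depth=1 redo_depth=0
After op 4 (undo): buf='(empty)' undo_depth=0 redo_depth=1
After op 5 (type): buf='up' undo_depth=1 redo_depth=0

Answer: yes no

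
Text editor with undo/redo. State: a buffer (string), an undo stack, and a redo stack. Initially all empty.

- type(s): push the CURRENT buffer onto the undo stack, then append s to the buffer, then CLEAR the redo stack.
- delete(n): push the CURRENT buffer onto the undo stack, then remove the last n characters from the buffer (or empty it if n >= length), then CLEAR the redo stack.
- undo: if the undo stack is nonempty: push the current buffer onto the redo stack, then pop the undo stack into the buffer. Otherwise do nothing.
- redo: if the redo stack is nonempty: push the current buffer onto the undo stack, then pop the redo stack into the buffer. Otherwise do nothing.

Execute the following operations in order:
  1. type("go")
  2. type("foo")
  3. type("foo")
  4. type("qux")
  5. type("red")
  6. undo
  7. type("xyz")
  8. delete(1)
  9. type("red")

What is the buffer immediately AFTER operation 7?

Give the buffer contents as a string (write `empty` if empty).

Answer: gofoofooquxxyz

Derivation:
After op 1 (type): buf='go' undo_depth=1 redo_depth=0
After op 2 (type): buf='gofoo' undo_depth=2 redo_depth=0
After op 3 (type): buf='gofoofoo' undo_depth=3 redo_depth=0
After op 4 (type): buf='gofoofooqux' undo_depth=4 redo_depth=0
After op 5 (type): buf='gofoofooquxred' undo_depth=5 redo_depth=0
After op 6 (undo): buf='gofoofooqux' undo_depth=4 redo_depth=1
After op 7 (type): buf='gofoofooquxxyz' undo_depth=5 redo_depth=0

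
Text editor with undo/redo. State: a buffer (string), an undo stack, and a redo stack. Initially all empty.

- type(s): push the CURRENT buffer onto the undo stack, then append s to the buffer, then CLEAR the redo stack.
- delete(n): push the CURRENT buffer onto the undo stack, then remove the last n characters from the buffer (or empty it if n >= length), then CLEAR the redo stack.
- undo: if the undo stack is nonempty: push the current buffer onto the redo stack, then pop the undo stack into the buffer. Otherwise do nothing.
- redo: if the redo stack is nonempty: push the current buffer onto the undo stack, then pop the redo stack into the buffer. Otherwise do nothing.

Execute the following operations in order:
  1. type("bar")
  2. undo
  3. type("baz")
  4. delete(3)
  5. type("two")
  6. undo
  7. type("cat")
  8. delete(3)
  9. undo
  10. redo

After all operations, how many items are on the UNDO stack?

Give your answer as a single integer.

Answer: 4

Derivation:
After op 1 (type): buf='bar' undo_depth=1 redo_depth=0
After op 2 (undo): buf='(empty)' undo_depth=0 redo_depth=1
After op 3 (type): buf='baz' undo_depth=1 redo_depth=0
After op 4 (delete): buf='(empty)' undo_depth=2 redo_depth=0
After op 5 (type): buf='two' undo_depth=3 redo_depth=0
After op 6 (undo): buf='(empty)' undo_depth=2 redo_depth=1
After op 7 (type): buf='cat' undo_depth=3 redo_depth=0
After op 8 (delete): buf='(empty)' undo_depth=4 redo_depth=0
After op 9 (undo): buf='cat' undo_depth=3 redo_depth=1
After op 10 (redo): buf='(empty)' undo_depth=4 redo_depth=0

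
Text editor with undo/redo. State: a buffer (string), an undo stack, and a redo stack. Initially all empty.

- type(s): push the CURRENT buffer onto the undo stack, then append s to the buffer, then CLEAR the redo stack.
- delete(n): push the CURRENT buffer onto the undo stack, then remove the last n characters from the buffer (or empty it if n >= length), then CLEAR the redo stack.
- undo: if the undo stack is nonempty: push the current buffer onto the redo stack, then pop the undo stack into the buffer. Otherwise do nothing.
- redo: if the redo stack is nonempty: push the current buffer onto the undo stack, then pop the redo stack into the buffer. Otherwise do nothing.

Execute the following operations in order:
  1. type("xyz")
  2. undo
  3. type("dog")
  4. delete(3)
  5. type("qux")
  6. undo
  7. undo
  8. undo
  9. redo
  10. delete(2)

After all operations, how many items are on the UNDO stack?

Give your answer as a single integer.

Answer: 2

Derivation:
After op 1 (type): buf='xyz' undo_depth=1 redo_depth=0
After op 2 (undo): buf='(empty)' undo_depth=0 redo_depth=1
After op 3 (type): buf='dog' undo_depth=1 redo_depth=0
After op 4 (delete): buf='(empty)' undo_depth=2 redo_depth=0
After op 5 (type): buf='qux' undo_depth=3 redo_depth=0
After op 6 (undo): buf='(empty)' undo_depth=2 redo_depth=1
After op 7 (undo): buf='dog' undo_depth=1 redo_depth=2
After op 8 (undo): buf='(empty)' undo_depth=0 redo_depth=3
After op 9 (redo): buf='dog' undo_depth=1 redo_depth=2
After op 10 (delete): buf='d' undo_depth=2 redo_depth=0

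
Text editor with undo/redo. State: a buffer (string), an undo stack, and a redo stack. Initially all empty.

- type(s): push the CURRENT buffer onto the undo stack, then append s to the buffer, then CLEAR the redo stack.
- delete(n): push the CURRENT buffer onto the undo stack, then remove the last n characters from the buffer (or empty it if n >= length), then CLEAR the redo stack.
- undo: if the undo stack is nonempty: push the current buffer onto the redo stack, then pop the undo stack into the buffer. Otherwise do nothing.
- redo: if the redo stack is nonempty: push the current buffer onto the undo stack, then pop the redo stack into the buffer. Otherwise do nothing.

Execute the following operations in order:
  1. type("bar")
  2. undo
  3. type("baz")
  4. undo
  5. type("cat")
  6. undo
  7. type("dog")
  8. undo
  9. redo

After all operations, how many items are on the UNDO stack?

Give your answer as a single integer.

After op 1 (type): buf='bar' undo_depth=1 redo_depth=0
After op 2 (undo): buf='(empty)' undo_depth=0 redo_depth=1
After op 3 (type): buf='baz' undo_depth=1 redo_depth=0
After op 4 (undo): buf='(empty)' undo_depth=0 redo_depth=1
After op 5 (type): buf='cat' undo_depth=1 redo_depth=0
After op 6 (undo): buf='(empty)' undo_depth=0 redo_depth=1
After op 7 (type): buf='dog' undo_depth=1 redo_depth=0
After op 8 (undo): buf='(empty)' undo_depth=0 redo_depth=1
After op 9 (redo): buf='dog' undo_depth=1 redo_depth=0

Answer: 1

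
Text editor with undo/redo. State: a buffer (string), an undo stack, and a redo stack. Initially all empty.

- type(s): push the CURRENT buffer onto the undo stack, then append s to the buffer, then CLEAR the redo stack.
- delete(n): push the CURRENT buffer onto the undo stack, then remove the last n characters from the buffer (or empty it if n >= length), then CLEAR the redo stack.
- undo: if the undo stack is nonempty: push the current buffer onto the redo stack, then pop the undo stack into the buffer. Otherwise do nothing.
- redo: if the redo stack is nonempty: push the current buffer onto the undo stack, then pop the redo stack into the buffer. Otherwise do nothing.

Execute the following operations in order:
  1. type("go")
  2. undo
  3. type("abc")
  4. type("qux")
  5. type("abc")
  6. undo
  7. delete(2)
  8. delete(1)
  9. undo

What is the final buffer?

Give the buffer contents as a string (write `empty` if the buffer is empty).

After op 1 (type): buf='go' undo_depth=1 redo_depth=0
After op 2 (undo): buf='(empty)' undo_depth=0 redo_depth=1
After op 3 (type): buf='abc' undo_depth=1 redo_depth=0
After op 4 (type): buf='abcqux' undo_depth=2 redo_depth=0
After op 5 (type): buf='abcquxabc' undo_depth=3 redo_depth=0
After op 6 (undo): buf='abcqux' undo_depth=2 redo_depth=1
After op 7 (delete): buf='abcq' undo_depth=3 redo_depth=0
After op 8 (delete): buf='abc' undo_depth=4 redo_depth=0
After op 9 (undo): buf='abcq' undo_depth=3 redo_depth=1

Answer: abcq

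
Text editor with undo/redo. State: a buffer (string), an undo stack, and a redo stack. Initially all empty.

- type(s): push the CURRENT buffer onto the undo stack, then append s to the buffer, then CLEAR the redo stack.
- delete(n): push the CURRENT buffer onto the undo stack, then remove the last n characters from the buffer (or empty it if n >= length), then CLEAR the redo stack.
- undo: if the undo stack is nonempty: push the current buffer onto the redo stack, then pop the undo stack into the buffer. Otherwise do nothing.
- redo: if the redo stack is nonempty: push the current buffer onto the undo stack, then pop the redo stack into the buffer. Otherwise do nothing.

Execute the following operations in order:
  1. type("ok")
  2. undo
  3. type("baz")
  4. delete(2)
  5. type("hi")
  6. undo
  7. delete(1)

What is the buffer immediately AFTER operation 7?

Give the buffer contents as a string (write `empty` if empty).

After op 1 (type): buf='ok' undo_depth=1 redo_depth=0
After op 2 (undo): buf='(empty)' undo_depth=0 redo_depth=1
After op 3 (type): buf='baz' undo_depth=1 redo_depth=0
After op 4 (delete): buf='b' undo_depth=2 redo_depth=0
After op 5 (type): buf='bhi' undo_depth=3 redo_depth=0
After op 6 (undo): buf='b' undo_depth=2 redo_depth=1
After op 7 (delete): buf='(empty)' undo_depth=3 redo_depth=0

Answer: empty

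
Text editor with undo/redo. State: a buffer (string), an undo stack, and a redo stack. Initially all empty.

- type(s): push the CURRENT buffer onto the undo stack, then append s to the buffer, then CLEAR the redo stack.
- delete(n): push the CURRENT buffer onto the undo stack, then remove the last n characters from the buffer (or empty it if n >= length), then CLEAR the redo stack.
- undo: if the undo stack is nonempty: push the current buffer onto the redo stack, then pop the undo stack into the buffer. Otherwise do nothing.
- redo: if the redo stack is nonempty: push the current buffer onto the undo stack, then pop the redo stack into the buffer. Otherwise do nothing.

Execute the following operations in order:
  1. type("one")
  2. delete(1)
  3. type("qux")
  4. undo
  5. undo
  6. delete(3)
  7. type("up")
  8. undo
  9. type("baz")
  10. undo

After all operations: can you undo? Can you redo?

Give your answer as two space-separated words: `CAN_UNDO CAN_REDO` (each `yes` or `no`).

Answer: yes yes

Derivation:
After op 1 (type): buf='one' undo_depth=1 redo_depth=0
After op 2 (delete): buf='on' undo_depth=2 redo_depth=0
After op 3 (type): buf='onqux' undo_depth=3 redo_depth=0
After op 4 (undo): buf='on' undo_depth=2 redo_depth=1
After op 5 (undo): buf='one' undo_depth=1 redo_depth=2
After op 6 (delete): buf='(empty)' undo_depth=2 redo_depth=0
After op 7 (type): buf='up' undo_depth=3 redo_depth=0
After op 8 (undo): buf='(empty)' undo_depth=2 redo_depth=1
After op 9 (type): buf='baz' undo_depth=3 redo_depth=0
After op 10 (undo): buf='(empty)' undo_depth=2 redo_depth=1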